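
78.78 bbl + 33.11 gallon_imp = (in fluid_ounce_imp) 1 bbl = 0.15898729 m^3, so 78.78 bbl = 78.78 * 0.15898729 = 12.525019 m^3. 1 gallon_imp = 0.00454609 m^3, so 33.11 gallon_imp = 33.11 * 0.00454609 = 0.15052104 m^3. Sum: 12.525019 + 0.15052104 = 12.67554 m^3. 1 fluid_ounce_imp = 2.8413063e-05 m^3, so 12.67554 m^3 = 12.67554 / 2.8413063e-05 = 446116.65 fluid_ounce_imp ≈ 4.461e+05 fluid_ounce_imp (4 s.f.). Final answer: 4.461e+05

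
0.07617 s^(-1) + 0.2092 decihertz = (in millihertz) 0.07617 s^(-1) = 0.07617 Hz. 1 decihertz = 0.1 Hz, so 0.2092 decihertz = 0.2092 * 0.1 = 0.02092 Hz. Sum: 0.07617 + 0.02092 = 0.09709 Hz. 1 millihertz = 0.001 Hz, so 0.09709 Hz = 0.09709 / 0.001 = 97.09 millihertz. Final answer: 97.09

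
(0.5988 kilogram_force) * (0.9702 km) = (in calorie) 1 kilogram_force = 9.80665 N, so 0.5988 kilogram_force = 0.5988 * 9.80665 = 5.872222 N. 1 km = 1000 m, so 0.9702 km = 0.9702 * 1000 = 970.2 m. Combine: 5.872222 N * 970.2 m = 5697.2298 J. 1 calorie = 4.184 J, so 5697.2298 J = 5697.2298 / 4.184 = 1361.6706 calorie ≈ 1362 calorie (4 s.f.). Final answer: 1362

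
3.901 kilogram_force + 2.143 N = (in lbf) 1 kilogram_force = 9.80665 N, so 3.901 kilogram_force = 3.901 * 9.80665 = 38.255742 N. 2.143 N is already in N. Sum: 38.255742 + 2.143 = 40.398742 N. 1 lbf = 4.4482216 N, so 40.398742 N = 40.398742 / 4.4482216 = 9.0819984 lbf ≈ 9.082 lbf (4 s.f.). Final answer: 9.082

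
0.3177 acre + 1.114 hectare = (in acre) 1 acre = 4046.8564 m^2, so 0.3177 acre = 0.3177 * 4046.8564 = 1285.6863 m^2. 1 hectare = 10000 m^2, so 1.114 hectare = 1.114 * 10000 = 11140 m^2. Sum: 1285.6863 + 11140 = 12425.686 m^2. 1 acre = 4046.8564 m^2, so 12425.686 m^2 = 12425.686 / 4046.8564 = 3.0704539 acre ≈ 3.07 acre (4 s.f.). Final answer: 3.07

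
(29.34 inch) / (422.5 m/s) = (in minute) 1 inch = 0.0254 m, so 29.34 inch = 29.34 * 0.0254 = 0.745236 m. 422.5 m/s is already in m/s. Combine: 0.745236 m / 422.5 m/s = 0.0017638722 s. 1 minute = 60 s, so 0.0017638722 s = 0.0017638722 / 60 = 2.939787e-05 minute ≈ 2.94e-05 minute (4 s.f.). Final answer: 2.94e-05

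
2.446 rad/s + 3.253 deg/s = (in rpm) 2.446 rad/s is already in rad/s. 1 deg/s = 0.017453293 rad/s, so 3.253 deg/s = 3.253 * 0.017453293 = 0.056775561 rad/s. Sum: 2.446 + 0.056775561 = 2.5027756 rad/s. 1 rpm = 0.10471976 rad/s, so 2.5027756 rad/s = 2.5027756 / 0.10471976 = 23.899746 rpm ≈ 23.9 rpm (4 s.f.). Final answer: 23.9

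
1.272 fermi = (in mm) 1 fermi = 1e-15 m, so 1.272 fermi = 1.272 * 1e-15 = 1.272e-15 m. 1 mm = 0.001 m, so 1.272e-15 m = 1.272e-15 / 0.001 = 1.272e-12 mm. Final answer: 1.272e-12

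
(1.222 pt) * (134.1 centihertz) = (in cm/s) 0.05781. Check: 1 pt = 0.00035277778 m, so 1.222 pt = 1.222 * 0.00035277778 = 0.00043109444 m. 1 centihertz = 0.01 Hz, so 134.1 centihertz = 134.1 * 0.01 = 1.341 Hz. Combine: 0.00043109444 m * 1.341 Hz = 0.00057809765 m/s. 1 cm/s = 0.01 m/s, so 0.00057809765 m/s = 0.00057809765 / 0.01 = 0.057809765 cm/s ≈ 0.05781 cm/s (4 s.f.).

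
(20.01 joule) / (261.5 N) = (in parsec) 2.48e-18. Check: 20.01 joule = 20.01 J. 261.5 N is already in N. Combine: 20.01 J / 261.5 N = 0.076520076 m. 1 parsec = 3.0856776e+16 m, so 0.076520076 m = 0.076520076 / 3.0856776e+16 = 2.4798468e-18 parsec ≈ 2.48e-18 parsec (4 s.f.).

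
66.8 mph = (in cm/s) 1 mph = 0.44704 m/s, so 66.8 mph = 66.8 * 0.44704 = 29.862272 m/s. 1 cm/s = 0.01 m/s, so 29.862272 m/s = 29.862272 / 0.01 = 2986.2272 cm/s ≈ 2986 cm/s (4 s.f.). Final answer: 2986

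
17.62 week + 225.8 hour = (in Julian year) 0.3634. Check: 1 week = 604800 s, so 17.62 week = 17.62 * 604800 = 10656576 s. 1 hour = 3600 s, so 225.8 hour = 225.8 * 3600 = 812880 s. Sum: 10656576 + 812880 = 11469456 s. 1 Julian year = 31557600 s, so 11469456 s = 11469456 / 31557600 = 0.36344513 Julian year ≈ 0.3634 Julian year (4 s.f.).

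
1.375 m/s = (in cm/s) 137.5. Check: 1 cm/s = 0.01 m/s, so 1.375 m/s = 1.375 / 0.01 = 137.5 cm/s.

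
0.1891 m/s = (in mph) 1 mph = 0.44704 m/s, so 0.1891 m/s = 0.1891 / 0.44704 = 0.42300465 mph ≈ 0.423 mph (4 s.f.). Final answer: 0.423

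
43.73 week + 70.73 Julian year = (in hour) 6.274e+05. Check: 1 week = 604800 s, so 43.73 week = 43.73 * 604800 = 26447904 s. 1 Julian year = 31557600 s, so 70.73 Julian year = 70.73 * 31557600 = 2.232069e+09 s. Sum: 26447904 + 2.232069e+09 = 2.258517e+09 s. 1 hour = 3600 s, so 2.258517e+09 s = 2.258517e+09 / 3600 = 627365.82 hour ≈ 6.274e+05 hour (4 s.f.).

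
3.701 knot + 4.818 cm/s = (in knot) 1 knot = 0.51444444 m/s, so 3.701 knot = 3.701 * 0.51444444 = 1.9039589 m/s. 1 cm/s = 0.01 m/s, so 4.818 cm/s = 4.818 * 0.01 = 0.04818 m/s. Sum: 1.9039589 + 0.04818 = 1.9521389 m/s. 1 knot = 0.51444444 m/s, so 1.9521389 m/s = 1.9521389 / 0.51444444 = 3.7946544 knot ≈ 3.795 knot (4 s.f.). Final answer: 3.795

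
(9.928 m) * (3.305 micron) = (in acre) 9.928 m is already in m. 1 micron = 1e-06 m, so 3.305 micron = 3.305 * 1e-06 = 3.305e-06 m. Combine: 9.928 m * 3.305e-06 m = 3.281204e-05 m^2. 1 acre = 4046.8564 m^2, so 3.281204e-05 m^2 = 3.281204e-05 / 4046.8564 = 8.1080317e-09 acre ≈ 8.108e-09 acre (4 s.f.). Final answer: 8.108e-09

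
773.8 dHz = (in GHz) 1 dHz = 0.1 Hz, so 773.8 dHz = 773.8 * 0.1 = 77.38 Hz. 1 GHz = 1e+09 Hz, so 77.38 Hz = 77.38 / 1e+09 = 7.738e-08 GHz. Final answer: 7.738e-08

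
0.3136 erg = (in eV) 1 erg = 1e-07 J, so 0.3136 erg = 0.3136 * 1e-07 = 3.136e-08 J. 1 eV = 1.6021766e-19 J, so 3.136e-08 J = 3.136e-08 / 1.6021766e-19 = 1.9573372e+11 eV ≈ 1.957e+11 eV (4 s.f.). Final answer: 1.957e+11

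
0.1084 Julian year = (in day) 39.59. Check: 1 Julian year = 31557600 s, so 0.1084 Julian year = 0.1084 * 31557600 = 3420843.8 s. 1 day = 86400 s, so 3420843.8 s = 3420843.8 / 86400 = 39.5931 day ≈ 39.59 day (4 s.f.).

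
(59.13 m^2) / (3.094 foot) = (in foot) 205.7. Check: 59.13 m^2 is already in m^2. 1 foot = 0.3048 m, so 3.094 foot = 3.094 * 0.3048 = 0.9430512 m. Combine: 59.13 m^2 / 0.9430512 m = 62.700731 m. 1 foot = 0.3048 m, so 62.700731 m = 62.700731 / 0.3048 = 205.71106 foot ≈ 205.7 foot (4 s.f.).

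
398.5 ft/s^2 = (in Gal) 1 ft/s^2 = 0.3048 m/s^2, so 398.5 ft/s^2 = 398.5 * 0.3048 = 121.4628 m/s^2. 1 Gal = 0.01 m/s^2, so 121.4628 m/s^2 = 121.4628 / 0.01 = 12146.28 Gal ≈ 1.215e+04 Gal (4 s.f.). Final answer: 1.215e+04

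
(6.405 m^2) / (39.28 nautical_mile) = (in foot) 0.0002889. Check: 6.405 m^2 is already in m^2. 1 nautical_mile = 1852 m, so 39.28 nautical_mile = 39.28 * 1852 = 72746.56 m. Combine: 6.405 m^2 / 72746.56 m = 8.80454e-05 m. 1 foot = 0.3048 m, so 8.80454e-05 m = 8.80454e-05 / 0.3048 = 0.00028886286 foot ≈ 0.0002889 foot (4 s.f.).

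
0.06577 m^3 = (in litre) 1 litre = 0.001 m^3, so 0.06577 m^3 = 0.06577 / 0.001 = 65.77 litre. Final answer: 65.77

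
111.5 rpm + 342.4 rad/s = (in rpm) 1 rpm = 0.10471976 rad/s, so 111.5 rpm = 111.5 * 0.10471976 = 11.676253 rad/s. 342.4 rad/s is already in rad/s. Sum: 11.676253 + 342.4 = 354.07625 rad/s. 1 rpm = 0.10471976 rad/s, so 354.07625 rad/s = 354.07625 / 0.10471976 = 3381.1792 rpm ≈ 3381 rpm (4 s.f.). Final answer: 3381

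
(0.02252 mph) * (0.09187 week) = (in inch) 1 mph = 0.44704 m/s, so 0.02252 mph = 0.02252 * 0.44704 = 0.010067341 m/s. 1 week = 604800 s, so 0.09187 week = 0.09187 * 604800 = 55562.976 s. Combine: 0.010067341 m/s * 55562.976 s = 559.37142 m. 1 inch = 0.0254 m, so 559.37142 m = 559.37142 / 0.0254 = 22022.497 inch ≈ 2.202e+04 inch (4 s.f.). Final answer: 2.202e+04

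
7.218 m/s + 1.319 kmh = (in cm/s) 758.4. Check: 7.218 m/s is already in m/s. 1 kmh = 0.27777778 m/s, so 1.319 kmh = 1.319 * 0.27777778 = 0.36638889 m/s. Sum: 7.218 + 0.36638889 = 7.5843889 m/s. 1 cm/s = 0.01 m/s, so 7.5843889 m/s = 7.5843889 / 0.01 = 758.43889 cm/s ≈ 758.4 cm/s (4 s.f.).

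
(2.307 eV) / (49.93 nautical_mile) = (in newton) 3.997e-24. Check: 1 eV = 1.6021766e-19 J, so 2.307 eV = 2.307 * 1.6021766e-19 = 3.6962215e-19 J. 1 nautical_mile = 1852 m, so 49.93 nautical_mile = 49.93 * 1852 = 92470.36 m. Combine: 3.6962215e-19 J / 92470.36 m = 3.997196e-24 N. 3.997196e-24 N = 3.997196e-24 newton ≈ 3.997e-24 newton (4 s.f.).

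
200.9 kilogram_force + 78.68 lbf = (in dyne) 2.32e+08. Check: 1 kilogram_force = 9.80665 N, so 200.9 kilogram_force = 200.9 * 9.80665 = 1970.156 N. 1 lbf = 4.4482216 N, so 78.68 lbf = 78.68 * 4.4482216 = 349.98608 N. Sum: 1970.156 + 349.98608 = 2320.1421 N. 1 dyne = 1e-05 N, so 2320.1421 N = 2320.1421 / 1e-05 = 2.3201421e+08 dyne ≈ 2.32e+08 dyne (4 s.f.).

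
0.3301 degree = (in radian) 1 degree = 0.017453293 rad, so 0.3301 degree = 0.3301 * 0.017453293 = 0.0057613319 rad. 0.0057613319 rad = 0.0057613319 radian ≈ 0.005761 radian (4 s.f.). Final answer: 0.005761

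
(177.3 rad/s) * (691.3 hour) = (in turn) 177.3 rad/s is already in rad/s. 1 hour = 3600 s, so 691.3 hour = 691.3 * 3600 = 2488680 s. Combine: 177.3 rad/s * 2488680 s = 4.4124296e+08 rad. 1 turn = 6.2831853 rad, so 4.4124296e+08 rad = 4.4124296e+08 / 6.2831853 = 70225999 turn ≈ 7.023e+07 turn (4 s.f.). Final answer: 7.023e+07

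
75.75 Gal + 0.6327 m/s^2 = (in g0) 0.1418. Check: 1 Gal = 0.01 m/s^2, so 75.75 Gal = 75.75 * 0.01 = 0.7575 m/s^2. 0.6327 m/s^2 is already in m/s^2. Sum: 0.7575 + 0.6327 = 1.3902 m/s^2. 1 g0 = 9.80665 m/s^2, so 1.3902 m/s^2 = 1.3902 / 9.80665 = 0.14176095 g0 ≈ 0.1418 g0 (4 s.f.).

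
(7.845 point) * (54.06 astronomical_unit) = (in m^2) 1 point = 0.00035277778 m, so 7.845 point = 7.845 * 0.00035277778 = 0.0027675417 m. 1 astronomical_unit = 1.4959787e+11 m, so 54.06 astronomical_unit = 54.06 * 1.4959787e+11 = 8.0872609e+12 m. Combine: 0.0027675417 m * 8.0872609e+12 m = 2.2381831e+10 m^2. Result: 2.2381831e+10 m^2 ≈ 2.238e+10 m^2 (4 s.f.). Final answer: 2.238e+10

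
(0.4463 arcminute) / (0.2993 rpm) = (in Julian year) 1 arcminute = 0.00029088821 rad, so 0.4463 arcminute = 0.4463 * 0.00029088821 = 0.00012982341 rad. 1 rpm = 0.10471976 rad/s, so 0.2993 rpm = 0.2993 * 0.10471976 = 0.031342623 rad/s. Combine: 0.00012982341 rad / 0.031342623 rad/s = 0.0041420722 s. 1 Julian year = 31557600 s, so 0.0041420722 s = 0.0041420722 / 31557600 = 1.3125435e-10 Julian year ≈ 1.313e-10 Julian year (4 s.f.). Final answer: 1.313e-10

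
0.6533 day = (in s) 1 day = 86400 s, so 0.6533 day = 0.6533 * 86400 = 56445.12 s. Result: 56445.12 s ≈ 5.645e+04 s (4 s.f.). Final answer: 5.645e+04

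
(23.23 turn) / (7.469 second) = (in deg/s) 1120. Check: 1 turn = 6.2831853 rad, so 23.23 turn = 23.23 * 6.2831853 = 145.95839 rad. 7.469 second = 7.469 s. Combine: 145.95839 rad / 7.469 s = 19.541892 rad/s. 1 deg/s = 0.017453293 rad/s, so 19.541892 rad/s = 19.541892 / 0.017453293 = 1119.668 deg/s ≈ 1120 deg/s (4 s.f.).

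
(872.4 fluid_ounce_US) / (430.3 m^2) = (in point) 1 fluid_ounce_US = 2.957353e-05 m^3, so 872.4 fluid_ounce_US = 872.4 * 2.957353e-05 = 0.025799947 m^3. 430.3 m^2 is already in m^2. Combine: 0.025799947 m^3 / 430.3 m^2 = 5.9958046e-05 m. 1 point = 0.00035277778 m, so 5.9958046e-05 m = 5.9958046e-05 / 0.00035277778 = 0.16995982 point ≈ 0.17 point (4 s.f.). Final answer: 0.17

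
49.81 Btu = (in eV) 1 Btu = 1055.0559 J, so 49.81 Btu = 49.81 * 1055.0559 = 52552.332 J. 1 eV = 1.6021766e-19 J, so 52552.332 J = 52552.332 / 1.6021766e-19 = 3.2800586e+23 eV ≈ 3.28e+23 eV (4 s.f.). Final answer: 3.28e+23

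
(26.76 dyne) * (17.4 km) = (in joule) 4.656. Check: 1 dyne = 1e-05 N, so 26.76 dyne = 26.76 * 1e-05 = 0.0002676 N. 1 km = 1000 m, so 17.4 km = 17.4 * 1000 = 17400 m. Combine: 0.0002676 N * 17400 m = 4.65624 J. 4.65624 J = 4.65624 joule ≈ 4.656 joule (4 s.f.).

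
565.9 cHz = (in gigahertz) 5.659e-09. Check: 1 cHz = 0.01 Hz, so 565.9 cHz = 565.9 * 0.01 = 5.659 Hz. 1 gigahertz = 1e+09 Hz, so 5.659 Hz = 5.659 / 1e+09 = 5.659e-09 gigahertz.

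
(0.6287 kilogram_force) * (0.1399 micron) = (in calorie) 2.062e-07. Check: 1 kilogram_force = 9.80665 N, so 0.6287 kilogram_force = 0.6287 * 9.80665 = 6.1654409 N. 1 micron = 1e-06 m, so 0.1399 micron = 0.1399 * 1e-06 = 1.399e-07 m. Combine: 6.1654409 N * 1.399e-07 m = 8.6254518e-07 J. 1 calorie = 4.184 J, so 8.6254518e-07 J = 8.6254518e-07 / 4.184 = 2.0615324e-07 calorie ≈ 2.062e-07 calorie (4 s.f.).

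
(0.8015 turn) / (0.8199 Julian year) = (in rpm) 1.859e-06. Check: 1 turn = 6.2831853 rad, so 0.8015 turn = 0.8015 * 6.2831853 = 5.035973 rad. 1 Julian year = 31557600 s, so 0.8199 Julian year = 0.8199 * 31557600 = 25874076 s. Combine: 5.035973 rad / 25874076 s = 1.9463393e-07 rad/s. 1 rpm = 0.10471976 rad/s, so 1.9463393e-07 rad/s = 1.9463393e-07 / 0.10471976 = 1.8586171e-06 rpm ≈ 1.859e-06 rpm (4 s.f.).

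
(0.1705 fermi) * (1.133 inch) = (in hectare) 1 fermi = 1e-15 m, so 0.1705 fermi = 0.1705 * 1e-15 = 1.705e-16 m. 1 inch = 0.0254 m, so 1.133 inch = 1.133 * 0.0254 = 0.0287782 m. Combine: 1.705e-16 m * 0.0287782 m = 4.9066831e-18 m^2. 1 hectare = 10000 m^2, so 4.9066831e-18 m^2 = 4.9066831e-18 / 10000 = 4.9066831e-22 hectare ≈ 4.907e-22 hectare (4 s.f.). Final answer: 4.907e-22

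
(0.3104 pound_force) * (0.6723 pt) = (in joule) 1 pound_force = 4.4482216 N, so 0.3104 pound_force = 0.3104 * 4.4482216 = 1.380728 N. 1 pt = 0.00035277778 m, so 0.6723 pt = 0.6723 * 0.00035277778 = 0.0002371725 m. Combine: 1.380728 N * 0.0002371725 m = 0.00032747071 J. 0.00032747071 J = 0.00032747071 joule ≈ 0.0003275 joule (4 s.f.). Final answer: 0.0003275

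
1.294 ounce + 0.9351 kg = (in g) 1 ounce = 0.028349523 kg, so 1.294 ounce = 1.294 * 0.028349523 = 0.036684283 kg. 0.9351 kg is already in kg. Sum: 0.036684283 + 0.9351 = 0.97178428 kg. 1 g = 0.001 kg, so 0.97178428 kg = 0.97178428 / 0.001 = 971.78428 g ≈ 971.8 g (4 s.f.). Final answer: 971.8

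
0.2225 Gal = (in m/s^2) 0.002225. Check: 1 Gal = 0.01 m/s^2, so 0.2225 Gal = 0.2225 * 0.01 = 0.002225 m/s^2. Result: 0.002225 m/s^2.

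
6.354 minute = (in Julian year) 1.208e-05. Check: 1 minute = 60 s, so 6.354 minute = 6.354 * 60 = 381.24 s. 1 Julian year = 31557600 s, so 381.24 s = 381.24 / 31557600 = 1.2080767e-05 Julian year ≈ 1.208e-05 Julian year (4 s.f.).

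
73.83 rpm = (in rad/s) 7.731. Check: 1 rpm = 0.10471976 rad/s, so 73.83 rpm = 73.83 * 0.10471976 = 7.7314595 rad/s. Result: 7.7314595 rad/s ≈ 7.731 rad/s (4 s.f.).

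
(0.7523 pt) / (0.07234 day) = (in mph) 1 pt = 0.00035277778 m, so 0.7523 pt = 0.7523 * 0.00035277778 = 0.00026539472 m. 1 day = 86400 s, so 0.07234 day = 0.07234 * 86400 = 6250.176 s. Combine: 0.00026539472 m / 6250.176 s = 4.246196e-08 m/s. 1 mph = 0.44704 m/s, so 4.246196e-08 m/s = 4.246196e-08 / 0.44704 = 9.4984699e-08 mph ≈ 9.498e-08 mph (4 s.f.). Final answer: 9.498e-08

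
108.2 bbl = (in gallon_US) 4544. Check: 1 bbl = 0.15898729 m^3, so 108.2 bbl = 108.2 * 0.15898729 = 17.202425 m^3. 1 gallon_US = 0.0037854118 m^3, so 17.202425 m^3 = 17.202425 / 0.0037854118 = 4544.4 gallon_US ≈ 4544 gallon_US (4 s.f.).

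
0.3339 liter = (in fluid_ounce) 1 liter = 0.001 m^3, so 0.3339 liter = 0.3339 * 0.001 = 0.0003339 m^3. 1 fluid_ounce = 2.957353e-05 m^3, so 0.0003339 m^3 = 0.0003339 / 2.957353e-05 = 11.290502 fluid_ounce ≈ 11.29 fluid_ounce (4 s.f.). Final answer: 11.29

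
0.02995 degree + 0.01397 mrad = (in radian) 0.0005367. Check: 1 degree = 0.017453293 rad, so 0.02995 degree = 0.02995 * 0.017453293 = 0.00052272611 rad. 1 mrad = 0.001 rad, so 0.01397 mrad = 0.01397 * 0.001 = 1.397e-05 rad. Sum: 0.00052272611 + 1.397e-05 = 0.00053669611 rad. 0.00053669611 rad = 0.00053669611 radian ≈ 0.0005367 radian (4 s.f.).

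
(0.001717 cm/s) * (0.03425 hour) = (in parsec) 1 cm/s = 0.01 m/s, so 0.001717 cm/s = 0.001717 * 0.01 = 1.717e-05 m/s. 1 hour = 3600 s, so 0.03425 hour = 0.03425 * 3600 = 123.3 s. Combine: 1.717e-05 m/s * 123.3 s = 0.002117061 m. 1 parsec = 3.0856776e+16 m, so 0.002117061 m = 0.002117061 / 3.0856776e+16 = 6.8609274e-20 parsec ≈ 6.861e-20 parsec (4 s.f.). Final answer: 6.861e-20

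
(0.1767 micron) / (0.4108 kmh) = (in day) 1 micron = 1e-06 m, so 0.1767 micron = 0.1767 * 1e-06 = 1.767e-07 m. 1 kmh = 0.27777778 m/s, so 0.4108 kmh = 0.4108 * 0.27777778 = 0.11411111 m/s. Combine: 1.767e-07 m / 0.11411111 m/s = 1.5484907e-06 s. 1 day = 86400 s, so 1.5484907e-06 s = 1.5484907e-06 / 86400 = 1.7922347e-11 day ≈ 1.792e-11 day (4 s.f.). Final answer: 1.792e-11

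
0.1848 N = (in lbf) 1 lbf = 4.4482216 N, so 0.1848 N = 0.1848 / 4.4482216 = 0.041544693 lbf ≈ 0.04154 lbf (4 s.f.). Final answer: 0.04154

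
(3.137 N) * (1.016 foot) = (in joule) 0.9715. Check: 3.137 N is already in N. 1 foot = 0.3048 m, so 1.016 foot = 1.016 * 0.3048 = 0.3096768 m. Combine: 3.137 N * 0.3096768 m = 0.97145612 J. 0.97145612 J = 0.97145612 joule ≈ 0.9715 joule (4 s.f.).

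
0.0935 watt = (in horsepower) 0.0001254. Check: 0.0935 watt = 0.0935 W. 1 horsepower = 745.69987 W, so 0.0935 W = 0.0935 / 745.69987 = 0.00012538557 horsepower ≈ 0.0001254 horsepower (4 s.f.).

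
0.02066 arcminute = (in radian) 6.01e-06. Check: 1 arcminute = 0.00029088821 rad, so 0.02066 arcminute = 0.02066 * 0.00029088821 = 6.0097504e-06 rad. 6.0097504e-06 rad = 6.0097504e-06 radian ≈ 6.01e-06 radian (4 s.f.).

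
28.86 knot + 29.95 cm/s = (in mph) 1 knot = 0.51444444 m/s, so 28.86 knot = 28.86 * 0.51444444 = 14.846867 m/s. 1 cm/s = 0.01 m/s, so 29.95 cm/s = 29.95 * 0.01 = 0.2995 m/s. Sum: 14.846867 + 0.2995 = 15.146367 m/s. 1 mph = 0.44704 m/s, so 15.146367 m/s = 15.146367 / 0.44704 = 33.881457 mph ≈ 33.88 mph (4 s.f.). Final answer: 33.88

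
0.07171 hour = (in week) 0.0004268. Check: 1 hour = 3600 s, so 0.07171 hour = 0.07171 * 3600 = 258.156 s. 1 week = 604800 s, so 258.156 s = 258.156 / 604800 = 0.00042684524 week ≈ 0.0004268 week (4 s.f.).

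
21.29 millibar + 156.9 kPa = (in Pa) 1 millibar = 100 Pa, so 21.29 millibar = 21.29 * 100 = 2129 Pa. 1 kPa = 1000 Pa, so 156.9 kPa = 156.9 * 1000 = 156900 Pa. Sum: 2129 + 156900 = 159029 Pa. Result: 159029 Pa ≈ 1.59e+05 Pa (4 s.f.). Final answer: 1.59e+05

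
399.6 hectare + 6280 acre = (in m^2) 2.941e+07. Check: 1 hectare = 10000 m^2, so 399.6 hectare = 399.6 * 10000 = 3996000 m^2. 1 acre = 4046.8564 m^2, so 6280 acre = 6280 * 4046.8564 = 25414258 m^2. Sum: 3996000 + 25414258 = 29410258 m^2. Result: 29410258 m^2 ≈ 2.941e+07 m^2 (4 s.f.).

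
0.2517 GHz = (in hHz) 1 GHz = 1e+09 Hz, so 0.2517 GHz = 0.2517 * 1e+09 = 2.517e+08 Hz. 1 hHz = 100 Hz, so 2.517e+08 Hz = 2.517e+08 / 100 = 2517000 hHz ≈ 2.517e+06 hHz (4 s.f.). Final answer: 2.517e+06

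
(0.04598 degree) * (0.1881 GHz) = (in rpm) 1 degree = 0.017453293 rad, so 0.04598 degree = 0.04598 * 0.017453293 = 0.00080250239 rad. 1 GHz = 1e+09 Hz, so 0.1881 GHz = 0.1881 * 1e+09 = 1.881e+08 Hz. Combine: 0.00080250239 rad * 1.881e+08 Hz = 150950.7 rad/s. 1 rpm = 0.10471976 rad/s, so 150950.7 rad/s = 150950.7 / 0.10471976 = 1441473 rpm ≈ 1.441e+06 rpm (4 s.f.). Final answer: 1.441e+06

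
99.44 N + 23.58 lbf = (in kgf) 20.84. Check: 99.44 N is already in N. 1 lbf = 4.4482216 N, so 23.58 lbf = 23.58 * 4.4482216 = 104.88907 N. Sum: 99.44 + 104.88907 = 204.32907 N. 1 kgf = 9.80665 N, so 204.32907 N = 204.32907 / 9.80665 = 20.835766 kgf ≈ 20.84 kgf (4 s.f.).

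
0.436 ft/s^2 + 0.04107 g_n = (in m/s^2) 0.5357. Check: 1 ft/s^2 = 0.3048 m/s^2, so 0.436 ft/s^2 = 0.436 * 0.3048 = 0.1328928 m/s^2. 1 g_n = 9.80665 m/s^2, so 0.04107 g_n = 0.04107 * 9.80665 = 0.40275912 m/s^2. Sum: 0.1328928 + 0.40275912 = 0.53565192 m/s^2. Result: 0.53565192 m/s^2 ≈ 0.5357 m/s^2 (4 s.f.).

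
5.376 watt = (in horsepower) 0.007209. Check: 5.376 watt = 5.376 W. 1 horsepower = 745.69987 W, so 5.376 W = 5.376 / 745.69987 = 0.0072093348 horsepower ≈ 0.007209 horsepower (4 s.f.).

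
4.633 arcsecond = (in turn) 1 arcsecond = 4.8481368e-06 rad, so 4.633 arcsecond = 4.633 * 4.8481368e-06 = 2.2461418e-05 rad. 1 turn = 6.2831853 rad, so 2.2461418e-05 rad = 2.2461418e-05 / 6.2831853 = 3.5748457e-06 turn ≈ 3.575e-06 turn (4 s.f.). Final answer: 3.575e-06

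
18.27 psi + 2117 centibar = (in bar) 22.43. Check: 1 psi = 6894.7573 Pa, so 18.27 psi = 18.27 * 6894.7573 = 125967.22 Pa. 1 centibar = 1000 Pa, so 2117 centibar = 2117 * 1000 = 2117000 Pa. Sum: 125967.22 + 2117000 = 2242967.2 Pa. 1 bar = 100000 Pa, so 2242967.2 Pa = 2242967.2 / 100000 = 22.429672 bar ≈ 22.43 bar (4 s.f.).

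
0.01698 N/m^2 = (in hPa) 0.0001698. Check: 0.01698 N/m^2 = 0.01698 Pa. 1 hPa = 100 Pa, so 0.01698 Pa = 0.01698 / 100 = 0.0001698 hPa.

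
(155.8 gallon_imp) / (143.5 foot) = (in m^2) 1 gallon_imp = 0.00454609 m^3, so 155.8 gallon_imp = 155.8 * 0.00454609 = 0.70828082 m^3. 1 foot = 0.3048 m, so 143.5 foot = 143.5 * 0.3048 = 43.7388 m. Combine: 0.70828082 m^3 / 43.7388 m = 0.016193421 m^2. Result: 0.016193421 m^2 ≈ 0.01619 m^2 (4 s.f.). Final answer: 0.01619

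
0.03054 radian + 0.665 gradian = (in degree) 0.03054 radian = 0.03054 rad. 1 gradian = 0.015707963 rad, so 0.665 gradian = 0.665 * 0.015707963 = 0.010445796 rad. Sum: 0.03054 + 0.010445796 = 0.040985796 rad. 1 degree = 0.017453293 rad, so 0.040985796 rad = 0.040985796 / 0.017453293 = 2.3483131 degree ≈ 2.348 degree (4 s.f.). Final answer: 2.348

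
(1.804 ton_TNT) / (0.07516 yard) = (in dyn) 1.098e+16. Check: 1 ton_TNT = 4.184e+09 J, so 1.804 ton_TNT = 1.804 * 4.184e+09 = 7.547936e+09 J. 1 yard = 0.9144 m, so 0.07516 yard = 0.07516 * 0.9144 = 0.068726304 m. Combine: 7.547936e+09 J / 0.068726304 m = 1.0982601e+11 N. 1 dyn = 1e-05 N, so 1.0982601e+11 N = 1.0982601e+11 / 1e-05 = 1.0982601e+16 dyn ≈ 1.098e+16 dyn (4 s.f.).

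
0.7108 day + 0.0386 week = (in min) 1413. Check: 1 day = 86400 s, so 0.7108 day = 0.7108 * 86400 = 61413.12 s. 1 week = 604800 s, so 0.0386 week = 0.0386 * 604800 = 23345.28 s. Sum: 61413.12 + 23345.28 = 84758.4 s. 1 min = 60 s, so 84758.4 s = 84758.4 / 60 = 1412.64 min ≈ 1413 min (4 s.f.).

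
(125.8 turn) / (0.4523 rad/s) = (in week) 1 turn = 6.2831853 rad, so 125.8 turn = 125.8 * 6.2831853 = 790.42471 rad. 0.4523 rad/s is already in rad/s. Combine: 790.42471 rad / 0.4523 rad/s = 1747.5673 s. 1 week = 604800 s, so 1747.5673 s = 1747.5673 / 604800 = 0.0028894963 week ≈ 0.002889 week (4 s.f.). Final answer: 0.002889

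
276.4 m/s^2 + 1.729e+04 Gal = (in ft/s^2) 276.4 m/s^2 is already in m/s^2. 1 Gal = 0.01 m/s^2, so 1.729e+04 Gal = 1.729e+04 * 0.01 = 172.9 m/s^2. Sum: 276.4 + 172.9 = 449.3 m/s^2. 1 ft/s^2 = 0.3048 m/s^2, so 449.3 m/s^2 = 449.3 / 0.3048 = 1474.0814 ft/s^2 ≈ 1474 ft/s^2 (4 s.f.). Final answer: 1474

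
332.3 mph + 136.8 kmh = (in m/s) 1 mph = 0.44704 m/s, so 332.3 mph = 332.3 * 0.44704 = 148.55139 m/s. 1 kmh = 0.27777778 m/s, so 136.8 kmh = 136.8 * 0.27777778 = 38 m/s. Sum: 148.55139 + 38 = 186.55139 m/s. Result: 186.55139 m/s ≈ 186.6 m/s (4 s.f.). Final answer: 186.6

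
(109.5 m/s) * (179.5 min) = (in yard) 109.5 m/s is already in m/s. 1 min = 60 s, so 179.5 min = 179.5 * 60 = 10770 s. Combine: 109.5 m/s * 10770 s = 1179315 m. 1 yard = 0.9144 m, so 1179315 m = 1179315 / 0.9144 = 1289714.6 yard ≈ 1.29e+06 yard (4 s.f.). Final answer: 1.29e+06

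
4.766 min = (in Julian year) 1 min = 60 s, so 4.766 min = 4.766 * 60 = 285.96 s. 1 Julian year = 31557600 s, so 285.96 s = 285.96 / 31557600 = 9.0615256e-06 Julian year ≈ 9.062e-06 Julian year (4 s.f.). Final answer: 9.062e-06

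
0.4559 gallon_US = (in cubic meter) 1 gallon_US = 0.0037854118 m^3, so 0.4559 gallon_US = 0.4559 * 0.0037854118 = 0.0017257692 m^3. 0.0017257692 m^3 = 0.0017257692 cubic meter ≈ 0.001726 cubic meter (4 s.f.). Final answer: 0.001726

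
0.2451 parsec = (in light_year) 1 parsec = 3.0856776e+16 m, so 0.2451 parsec = 0.2451 * 3.0856776e+16 = 7.5629958e+15 m. 1 light_year = 9.4607305e+15 m, so 7.5629958e+15 m = 7.5629958e+15 / 9.4607305e+15 = 0.79940928 light_year ≈ 0.7994 light_year (4 s.f.). Final answer: 0.7994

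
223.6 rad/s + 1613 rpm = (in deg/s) 223.6 rad/s is already in rad/s. 1 rpm = 0.10471976 rad/s, so 1613 rpm = 1613 * 0.10471976 = 168.91297 rad/s. Sum: 223.6 + 168.91297 = 392.51297 rad/s. 1 deg/s = 0.017453293 rad/s, so 392.51297 rad/s = 392.51297 / 0.017453293 = 22489.336 deg/s ≈ 2.249e+04 deg/s (4 s.f.). Final answer: 2.249e+04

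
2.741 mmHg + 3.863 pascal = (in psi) 0.05356. Check: 1 mmHg = 133.32237 Pa, so 2.741 mmHg = 2.741 * 133.32237 = 365.43661 Pa. 3.863 pascal = 3.863 Pa. Sum: 365.43661 + 3.863 = 369.29961 Pa. 1 psi = 6894.7573 Pa, so 369.29961 Pa = 369.29961 / 6894.7573 = 0.05356238 psi ≈ 0.05356 psi (4 s.f.).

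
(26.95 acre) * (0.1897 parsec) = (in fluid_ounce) 2.159e+25. Check: 1 acre = 4046.8564 m^2, so 26.95 acre = 26.95 * 4046.8564 = 109062.78 m^2. 1 parsec = 3.0856776e+16 m, so 0.1897 parsec = 0.1897 * 3.0856776e+16 = 5.8535304e+15 m. Combine: 109062.78 m^2 * 5.8535304e+15 m = 6.384023e+20 m^3. 1 fluid_ounce = 2.957353e-05 m^3, so 6.384023e+20 m^3 = 6.384023e+20 / 2.957353e-05 = 2.158695e+25 fluid_ounce ≈ 2.159e+25 fluid_ounce (4 s.f.).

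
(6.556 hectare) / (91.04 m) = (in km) 1 hectare = 10000 m^2, so 6.556 hectare = 6.556 * 10000 = 65560 m^2. 91.04 m is already in m. Combine: 65560 m^2 / 91.04 m = 720.12302 m. 1 km = 1000 m, so 720.12302 m = 720.12302 / 1000 = 0.72012302 km ≈ 0.7201 km (4 s.f.). Final answer: 0.7201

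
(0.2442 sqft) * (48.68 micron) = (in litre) 1 sqft = 0.09290304 m^2, so 0.2442 sqft = 0.2442 * 0.09290304 = 0.022686922 m^2. 1 micron = 1e-06 m, so 48.68 micron = 48.68 * 1e-06 = 4.868e-05 m. Combine: 0.022686922 m^2 * 4.868e-05 m = 1.1043994e-06 m^3. 1 litre = 0.001 m^3, so 1.1043994e-06 m^3 = 1.1043994e-06 / 0.001 = 0.0011043994 litre ≈ 0.001104 litre (4 s.f.). Final answer: 0.001104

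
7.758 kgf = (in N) 1 kgf = 9.80665 N, so 7.758 kgf = 7.758 * 9.80665 = 76.079991 N. Result: 76.079991 N ≈ 76.08 N (4 s.f.). Final answer: 76.08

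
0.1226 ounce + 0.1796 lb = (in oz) 2.996. Check: 1 ounce = 0.028349523 kg, so 0.1226 ounce = 0.1226 * 0.028349523 = 0.0034756515 kg. 1 lb = 0.45359237 kg, so 0.1796 lb = 0.1796 * 0.45359237 = 0.08146519 kg. Sum: 0.0034756515 + 0.08146519 = 0.084940841 kg. 1 oz = 0.028349523 kg, so 0.084940841 kg = 0.084940841 / 0.028349523 = 2.9962 oz ≈ 2.996 oz (4 s.f.).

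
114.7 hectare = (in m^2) 1 hectare = 10000 m^2, so 114.7 hectare = 114.7 * 10000 = 1147000 m^2. Result: 1147000 m^2 ≈ 1.147e+06 m^2 (4 s.f.). Final answer: 1.147e+06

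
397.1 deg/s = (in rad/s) 6.931. Check: 1 deg/s = 0.017453293 rad/s, so 397.1 deg/s = 397.1 * 0.017453293 = 6.9307025 rad/s. Result: 6.9307025 rad/s ≈ 6.931 rad/s (4 s.f.).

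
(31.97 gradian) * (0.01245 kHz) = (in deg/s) 1 gradian = 0.015707963 rad, so 31.97 gradian = 31.97 * 0.015707963 = 0.50218359 rad. 1 kHz = 1000 Hz, so 0.01245 kHz = 0.01245 * 1000 = 12.45 Hz. Combine: 0.50218359 rad * 12.45 Hz = 6.2521856 rad/s. 1 deg/s = 0.017453293 rad/s, so 6.2521856 rad/s = 6.2521856 / 0.017453293 = 358.22385 deg/s ≈ 358.2 deg/s (4 s.f.). Final answer: 358.2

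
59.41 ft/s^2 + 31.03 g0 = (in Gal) 3.224e+04. Check: 1 ft/s^2 = 0.3048 m/s^2, so 59.41 ft/s^2 = 59.41 * 0.3048 = 18.108168 m/s^2. 1 g0 = 9.80665 m/s^2, so 31.03 g0 = 31.03 * 9.80665 = 304.30035 m/s^2. Sum: 18.108168 + 304.30035 = 322.40852 m/s^2. 1 Gal = 0.01 m/s^2, so 322.40852 m/s^2 = 322.40852 / 0.01 = 32240.852 Gal ≈ 3.224e+04 Gal (4 s.f.).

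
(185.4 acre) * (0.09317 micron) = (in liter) 1 acre = 4046.8564 m^2, so 185.4 acre = 185.4 * 4046.8564 = 750287.18 m^2. 1 micron = 1e-06 m, so 0.09317 micron = 0.09317 * 1e-06 = 9.317e-08 m. Combine: 750287.18 m^2 * 9.317e-08 m = 0.069904257 m^3. 1 liter = 0.001 m^3, so 0.069904257 m^3 = 0.069904257 / 0.001 = 69.904257 liter ≈ 69.9 liter (4 s.f.). Final answer: 69.9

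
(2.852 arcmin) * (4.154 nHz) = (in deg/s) 1 arcmin = 0.00029088821 rad, so 2.852 arcmin = 2.852 * 0.00029088821 = 0.00082961317 rad. 1 nHz = 1e-09 Hz, so 4.154 nHz = 4.154 * 1e-09 = 4.154e-09 Hz. Combine: 0.00082961317 rad * 4.154e-09 Hz = 3.4462131e-12 rad/s. 1 deg/s = 0.017453293 rad/s, so 3.4462131e-12 rad/s = 3.4462131e-12 / 0.017453293 = 1.9745347e-10 deg/s ≈ 1.975e-10 deg/s (4 s.f.). Final answer: 1.975e-10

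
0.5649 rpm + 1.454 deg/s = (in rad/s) 0.08453. Check: 1 rpm = 0.10471976 rad/s, so 0.5649 rpm = 0.5649 * 0.10471976 = 0.05915619 rad/s. 1 deg/s = 0.017453293 rad/s, so 1.454 deg/s = 1.454 * 0.017453293 = 0.025377087 rad/s. Sum: 0.05915619 + 0.025377087 = 0.084533277 rad/s. Result: 0.084533277 rad/s ≈ 0.08453 rad/s (4 s.f.).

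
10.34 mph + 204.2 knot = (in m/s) 109.7. Check: 1 mph = 0.44704 m/s, so 10.34 mph = 10.34 * 0.44704 = 4.6223936 m/s. 1 knot = 0.51444444 m/s, so 204.2 knot = 204.2 * 0.51444444 = 105.04956 m/s. Sum: 4.6223936 + 105.04956 = 109.67195 m/s. Result: 109.67195 m/s ≈ 109.7 m/s (4 s.f.).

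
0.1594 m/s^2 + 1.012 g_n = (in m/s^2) 0.1594 m/s^2 is already in m/s^2. 1 g_n = 9.80665 m/s^2, so 1.012 g_n = 1.012 * 9.80665 = 9.9243298 m/s^2. Sum: 0.1594 + 9.9243298 = 10.08373 m/s^2. Result: 10.08373 m/s^2 ≈ 10.08 m/s^2 (4 s.f.). Final answer: 10.08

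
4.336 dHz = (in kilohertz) 0.0004336. Check: 1 dHz = 0.1 Hz, so 4.336 dHz = 4.336 * 0.1 = 0.4336 Hz. 1 kilohertz = 1000 Hz, so 0.4336 Hz = 0.4336 / 1000 = 0.0004336 kilohertz.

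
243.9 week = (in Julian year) 4.674. Check: 1 week = 604800 s, so 243.9 week = 243.9 * 604800 = 1.4751072e+08 s. 1 Julian year = 31557600 s, so 1.4751072e+08 s = 1.4751072e+08 / 31557600 = 4.6743326 Julian year ≈ 4.674 Julian year (4 s.f.).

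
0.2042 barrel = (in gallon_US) 8.576. Check: 1 barrel = 0.15898729 m^3, so 0.2042 barrel = 0.2042 * 0.15898729 = 0.032465206 m^3. 1 gallon_US = 0.0037854118 m^3, so 0.032465206 m^3 = 0.032465206 / 0.0037854118 = 8.5764 gallon_US ≈ 8.576 gallon_US (4 s.f.).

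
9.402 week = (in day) 1 week = 604800 s, so 9.402 week = 9.402 * 604800 = 5686329.6 s. 1 day = 86400 s, so 5686329.6 s = 5686329.6 / 86400 = 65.814 day ≈ 65.81 day (4 s.f.). Final answer: 65.81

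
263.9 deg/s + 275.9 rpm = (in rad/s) 1 deg/s = 0.017453293 rad/s, so 263.9 deg/s = 263.9 * 0.017453293 = 4.6059239 rad/s. 1 rpm = 0.10471976 rad/s, so 275.9 rpm = 275.9 * 0.10471976 = 28.89218 rad/s. Sum: 4.6059239 + 28.89218 = 33.498104 rad/s. Result: 33.498104 rad/s ≈ 33.5 rad/s (4 s.f.). Final answer: 33.5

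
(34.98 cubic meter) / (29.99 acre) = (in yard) 0.0003152. Check: 34.98 cubic meter = 34.98 m^3. 1 acre = 4046.8564 m^2, so 29.99 acre = 29.99 * 4046.8564 = 121365.22 m^2. Combine: 34.98 m^3 / 121365.22 m^2 = 0.00028822095 m. 1 yard = 0.9144 m, so 0.00028822095 m = 0.00028822095 / 0.9144 = 0.00031520226 yard ≈ 0.0003152 yard (4 s.f.).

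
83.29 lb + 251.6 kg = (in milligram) 2.894e+08. Check: 1 lb = 0.45359237 kg, so 83.29 lb = 83.29 * 0.45359237 = 37.779708 kg. 251.6 kg is already in kg. Sum: 37.779708 + 251.6 = 289.37971 kg. 1 milligram = 1e-06 kg, so 289.37971 kg = 289.37971 / 1e-06 = 2.8937971e+08 milligram ≈ 2.894e+08 milligram (4 s.f.).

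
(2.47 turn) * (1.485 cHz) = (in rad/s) 1 turn = 6.2831853 rad, so 2.47 turn = 2.47 * 6.2831853 = 15.519468 rad. 1 cHz = 0.01 Hz, so 1.485 cHz = 1.485 * 0.01 = 0.01485 Hz. Combine: 15.519468 rad * 0.01485 Hz = 0.2304641 rad/s. Result: 0.2304641 rad/s ≈ 0.2305 rad/s (4 s.f.). Final answer: 0.2305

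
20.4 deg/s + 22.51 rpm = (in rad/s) 2.713. Check: 1 deg/s = 0.017453293 rad/s, so 20.4 deg/s = 20.4 * 0.017453293 = 0.35604717 rad/s. 1 rpm = 0.10471976 rad/s, so 22.51 rpm = 22.51 * 0.10471976 = 2.3572417 rad/s. Sum: 0.35604717 + 2.3572417 = 2.7132889 rad/s. Result: 2.7132889 rad/s ≈ 2.713 rad/s (4 s.f.).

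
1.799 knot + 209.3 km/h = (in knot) 114.8. Check: 1 knot = 0.51444444 m/s, so 1.799 knot = 1.799 * 0.51444444 = 0.92548556 m/s. 1 km/h = 0.27777778 m/s, so 209.3 km/h = 209.3 * 0.27777778 = 58.138889 m/s. Sum: 0.92548556 + 58.138889 = 59.064374 m/s. 1 knot = 0.51444444 m/s, so 59.064374 m/s = 59.064374 / 0.51444444 = 114.81196 knot ≈ 114.8 knot (4 s.f.).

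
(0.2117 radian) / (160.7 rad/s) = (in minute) 2.196e-05. Check: 0.2117 radian = 0.2117 rad. 160.7 rad/s is already in rad/s. Combine: 0.2117 rad / 160.7 rad/s = 0.0013173615 s. 1 minute = 60 s, so 0.0013173615 s = 0.0013173615 / 60 = 2.1956026e-05 minute ≈ 2.196e-05 minute (4 s.f.).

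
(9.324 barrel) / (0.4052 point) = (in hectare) 1.037. Check: 1 barrel = 0.15898729 m^3, so 9.324 barrel = 9.324 * 0.15898729 = 1.4823975 m^3. 1 point = 0.00035277778 m, so 0.4052 point = 0.4052 * 0.00035277778 = 0.00014294556 m. Combine: 1.4823975 m^3 / 0.00014294556 m = 10370.365 m^2. 1 hectare = 10000 m^2, so 10370.365 m^2 = 10370.365 / 10000 = 1.0370365 hectare ≈ 1.037 hectare (4 s.f.).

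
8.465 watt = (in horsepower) 8.465 watt = 8.465 W. 1 horsepower = 745.69987 W, so 8.465 W = 8.465 / 745.69987 = 0.011351752 horsepower ≈ 0.01135 horsepower (4 s.f.). Final answer: 0.01135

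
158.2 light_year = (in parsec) 1 light_year = 9.4607305e+15 m, so 158.2 light_year = 158.2 * 9.4607305e+15 = 1.4966876e+18 m. 1 parsec = 3.0856776e+16 m, so 1.4966876e+18 m = 1.4966876e+18 / 3.0856776e+16 = 48.50434 parsec ≈ 48.5 parsec (4 s.f.). Final answer: 48.5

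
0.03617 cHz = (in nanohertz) 1 cHz = 0.01 Hz, so 0.03617 cHz = 0.03617 * 0.01 = 0.0003617 Hz. 1 nanohertz = 1e-09 Hz, so 0.0003617 Hz = 0.0003617 / 1e-09 = 361700 nanohertz ≈ 3.617e+05 nanohertz (4 s.f.). Final answer: 3.617e+05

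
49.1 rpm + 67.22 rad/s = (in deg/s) 1 rpm = 0.10471976 rad/s, so 49.1 rpm = 49.1 * 0.10471976 = 5.14174 rad/s. 67.22 rad/s is already in rad/s. Sum: 5.14174 + 67.22 = 72.36174 rad/s. 1 deg/s = 0.017453293 rad/s, so 72.36174 rad/s = 72.36174 / 0.017453293 = 4146.0223 deg/s ≈ 4146 deg/s (4 s.f.). Final answer: 4146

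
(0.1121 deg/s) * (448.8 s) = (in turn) 1 deg/s = 0.017453293 rad/s, so 0.1121 deg/s = 0.1121 * 0.017453293 = 0.0019565141 rad/s. 448.8 s is already in s. Combine: 0.0019565141 rad/s * 448.8 s = 0.87808352 rad. 1 turn = 6.2831853 rad, so 0.87808352 rad = 0.87808352 / 6.2831853 = 0.13975133 turn ≈ 0.1398 turn (4 s.f.). Final answer: 0.1398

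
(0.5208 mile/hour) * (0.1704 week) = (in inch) 1 mile/hour = 0.44704 m/s, so 0.5208 mile/hour = 0.5208 * 0.44704 = 0.23281843 m/s. 1 week = 604800 s, so 0.1704 week = 0.1704 * 604800 = 103057.92 s. Combine: 0.23281843 m/s * 103057.92 s = 23993.783 m. 1 inch = 0.0254 m, so 23993.783 m = 23993.783 / 0.0254 = 944637.14 inch ≈ 9.446e+05 inch (4 s.f.). Final answer: 9.446e+05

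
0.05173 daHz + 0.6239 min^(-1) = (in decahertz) 0.05277. Check: 1 daHz = 10 Hz, so 0.05173 daHz = 0.05173 * 10 = 0.5173 Hz. 1 min^(-1) = 0.016666667 Hz, so 0.6239 min^(-1) = 0.6239 * 0.016666667 = 0.010398333 Hz. Sum: 0.5173 + 0.010398333 = 0.52769833 Hz. 1 decahertz = 10 Hz, so 0.52769833 Hz = 0.52769833 / 10 = 0.052769833 decahertz ≈ 0.05277 decahertz (4 s.f.).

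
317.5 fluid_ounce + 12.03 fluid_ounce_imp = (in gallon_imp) 1 fluid_ounce = 2.957353e-05 m^3, so 317.5 fluid_ounce = 317.5 * 2.957353e-05 = 0.0093895956 m^3. 1 fluid_ounce_imp = 2.8413063e-05 m^3, so 12.03 fluid_ounce_imp = 12.03 * 2.8413063e-05 = 0.00034180914 m^3. Sum: 0.0093895956 + 0.00034180914 = 0.0097314048 m^3. 1 gallon_imp = 0.00454609 m^3, so 0.0097314048 m^3 = 0.0097314048 / 0.00454609 = 2.1406098 gallon_imp ≈ 2.141 gallon_imp (4 s.f.). Final answer: 2.141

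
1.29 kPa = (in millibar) 12.9. Check: 1 kPa = 1000 Pa, so 1.29 kPa = 1.29 * 1000 = 1290 Pa. 1 millibar = 100 Pa, so 1290 Pa = 1290 / 100 = 12.9 millibar.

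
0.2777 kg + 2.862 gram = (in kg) 0.2777 kg is already in kg. 1 gram = 0.001 kg, so 2.862 gram = 2.862 * 0.001 = 0.002862 kg. Sum: 0.2777 + 0.002862 = 0.280562 kg. Result: 0.280562 kg ≈ 0.2806 kg (4 s.f.). Final answer: 0.2806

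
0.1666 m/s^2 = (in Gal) 1 Gal = 0.01 m/s^2, so 0.1666 m/s^2 = 0.1666 / 0.01 = 16.66 Gal. Final answer: 16.66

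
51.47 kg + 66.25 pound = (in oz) 51.47 kg is already in kg. 1 pound = 0.45359237 kg, so 66.25 pound = 66.25 * 0.45359237 = 30.050495 kg. Sum: 51.47 + 30.050495 = 81.520495 kg. 1 oz = 0.028349523 kg, so 81.520495 kg = 81.520495 / 0.028349523 = 2875.5508 oz ≈ 2876 oz (4 s.f.). Final answer: 2876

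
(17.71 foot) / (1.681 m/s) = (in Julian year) 1 foot = 0.3048 m, so 17.71 foot = 17.71 * 0.3048 = 5.398008 m. 1.681 m/s is already in m/s. Combine: 5.398008 m / 1.681 m/s = 3.2111886 s. 1 Julian year = 31557600 s, so 3.2111886 s = 3.2111886 / 31557600 = 1.0175643e-07 Julian year ≈ 1.018e-07 Julian year (4 s.f.). Final answer: 1.018e-07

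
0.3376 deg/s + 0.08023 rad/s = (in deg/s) 1 deg/s = 0.017453293 rad/s, so 0.3376 deg/s = 0.3376 * 0.017453293 = 0.0058922316 rad/s. 0.08023 rad/s is already in rad/s. Sum: 0.0058922316 + 0.08023 = 0.086122232 rad/s. 1 deg/s = 0.017453293 rad/s, so 0.086122232 rad/s = 0.086122232 / 0.017453293 = 4.9344404 deg/s ≈ 4.934 deg/s (4 s.f.). Final answer: 4.934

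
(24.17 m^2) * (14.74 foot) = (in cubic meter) 108.6. Check: 24.17 m^2 is already in m^2. 1 foot = 0.3048 m, so 14.74 foot = 14.74 * 0.3048 = 4.492752 m. Combine: 24.17 m^2 * 4.492752 m = 108.58982 m^3. 108.58982 m^3 = 108.58982 cubic meter ≈ 108.6 cubic meter (4 s.f.).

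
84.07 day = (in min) 1 day = 86400 s, so 84.07 day = 84.07 * 86400 = 7263648 s. 1 min = 60 s, so 7263648 s = 7263648 / 60 = 121060.8 min ≈ 1.211e+05 min (4 s.f.). Final answer: 1.211e+05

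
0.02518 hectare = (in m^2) 1 hectare = 10000 m^2, so 0.02518 hectare = 0.02518 * 10000 = 251.8 m^2. Result: 251.8 m^2. Final answer: 251.8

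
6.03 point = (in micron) 1 point = 0.00035277778 m, so 6.03 point = 6.03 * 0.00035277778 = 0.00212725 m. 1 micron = 1e-06 m, so 0.00212725 m = 0.00212725 / 1e-06 = 2127.25 micron ≈ 2127 micron (4 s.f.). Final answer: 2127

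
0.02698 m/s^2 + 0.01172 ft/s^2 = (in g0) 0.003115. Check: 0.02698 m/s^2 is already in m/s^2. 1 ft/s^2 = 0.3048 m/s^2, so 0.01172 ft/s^2 = 0.01172 * 0.3048 = 0.003572256 m/s^2. Sum: 0.02698 + 0.003572256 = 0.030552256 m/s^2. 1 g0 = 9.80665 m/s^2, so 0.030552256 m/s^2 = 0.030552256 / 9.80665 = 0.0031154631 g0 ≈ 0.003115 g0 (4 s.f.).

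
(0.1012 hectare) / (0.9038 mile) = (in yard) 0.7609. Check: 1 hectare = 10000 m^2, so 0.1012 hectare = 0.1012 * 10000 = 1012 m^2. 1 mile = 1609.344 m, so 0.9038 mile = 0.9038 * 1609.344 = 1454.5251 m. Combine: 1012 m^2 / 1454.5251 m = 0.69575973 m. 1 yard = 0.9144 m, so 0.69575973 m = 0.69575973 / 0.9144 = 0.7608921 yard ≈ 0.7609 yard (4 s.f.).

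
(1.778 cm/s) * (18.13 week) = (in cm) 1.95e+07. Check: 1 cm/s = 0.01 m/s, so 1.778 cm/s = 1.778 * 0.01 = 0.01778 m/s. 1 week = 604800 s, so 18.13 week = 18.13 * 604800 = 10965024 s. Combine: 0.01778 m/s * 10965024 s = 194958.13 m. 1 cm = 0.01 m, so 194958.13 m = 194958.13 / 0.01 = 19495813 cm ≈ 1.95e+07 cm (4 s.f.).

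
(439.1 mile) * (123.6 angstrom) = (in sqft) 1 mile = 1609.344 m, so 439.1 mile = 439.1 * 1609.344 = 706662.95 m. 1 angstrom = 1e-10 m, so 123.6 angstrom = 123.6 * 1e-10 = 1.236e-08 m. Combine: 706662.95 m * 1.236e-08 m = 0.0087343541 m^2. 1 sqft = 0.09290304 m^2, so 0.0087343541 m^2 = 0.0087343541 / 0.09290304 = 0.094015805 sqft ≈ 0.09402 sqft (4 s.f.). Final answer: 0.09402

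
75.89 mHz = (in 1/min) 4.553. Check: 1 mHz = 0.001 Hz, so 75.89 mHz = 75.89 * 0.001 = 0.07589 Hz. 1 1/min = 0.016666667 Hz, so 0.07589 Hz = 0.07589 / 0.016666667 = 4.5534 1/min ≈ 4.553 1/min (4 s.f.).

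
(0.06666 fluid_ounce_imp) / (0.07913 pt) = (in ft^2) 0.7303. Check: 1 fluid_ounce_imp = 2.8413063e-05 m^3, so 0.06666 fluid_ounce_imp = 0.06666 * 2.8413063e-05 = 1.8940147e-06 m^3. 1 pt = 0.00035277778 m, so 0.07913 pt = 0.07913 * 0.00035277778 = 2.7915306e-05 m. Combine: 1.8940147e-06 m^3 / 2.7915306e-05 m = 0.067848612 m^2. 1 ft^2 = 0.09290304 m^2, so 0.067848612 m^2 = 0.067848612 / 0.09290304 = 0.73031639 ft^2 ≈ 0.7303 ft^2 (4 s.f.).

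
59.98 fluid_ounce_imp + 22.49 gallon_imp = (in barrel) 0.6538. Check: 1 fluid_ounce_imp = 2.8413063e-05 m^3, so 59.98 fluid_ounce_imp = 59.98 * 2.8413063e-05 = 0.0017042155 m^3. 1 gallon_imp = 0.00454609 m^3, so 22.49 gallon_imp = 22.49 * 0.00454609 = 0.10224156 m^3. Sum: 0.0017042155 + 0.10224156 = 0.10394578 m^3. 1 barrel = 0.15898729 m^3, so 0.10394578 m^3 = 0.10394578 / 0.15898729 = 0.65379928 barrel ≈ 0.6538 barrel (4 s.f.).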